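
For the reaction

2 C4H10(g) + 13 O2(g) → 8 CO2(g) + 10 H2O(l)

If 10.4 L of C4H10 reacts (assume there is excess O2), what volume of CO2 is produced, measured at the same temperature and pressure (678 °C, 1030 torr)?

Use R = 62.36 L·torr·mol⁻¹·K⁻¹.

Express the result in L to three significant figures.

41.6 L

At constant T and P, gas volumes are in the mole ratio: V(CO2) = (8/2) × 10.4 = 41.60 L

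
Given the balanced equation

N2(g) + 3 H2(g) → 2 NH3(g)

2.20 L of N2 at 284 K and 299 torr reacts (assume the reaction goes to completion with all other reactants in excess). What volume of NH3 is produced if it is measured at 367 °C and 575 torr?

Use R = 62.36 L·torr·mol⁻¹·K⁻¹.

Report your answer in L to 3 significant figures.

5.16 L

n(N2) = PV/RT = (299 × 2.20) / (62.36 × 284) = 0.03714 mol
n(NH3) = (2/1) × 0.03714 = 0.07428 mol
V = nRT/P = 0.07428 × 62.36 × 640.15 / 575 = 5.157 L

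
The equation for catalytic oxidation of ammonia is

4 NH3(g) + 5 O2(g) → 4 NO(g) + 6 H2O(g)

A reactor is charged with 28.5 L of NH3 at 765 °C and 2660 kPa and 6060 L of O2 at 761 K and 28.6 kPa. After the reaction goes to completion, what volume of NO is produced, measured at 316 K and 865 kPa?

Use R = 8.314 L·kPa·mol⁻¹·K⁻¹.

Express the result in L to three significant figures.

26.7 L

n(NH3) = PV/RT = (2660 × 28.5) / (8.314 × 1038.15) = 8.783 mol
n(O2) = PV/RT = (28.6 × 6060) / (8.314 × 761) = 27.39 mol
For 8.783 mol NH3, stoichiometry requires (5/4) × 8.783 = 10.98 mol O2; 27.39 mol is available, so NH3 is limiting.
n(NO) = (4/4) × 8.783 = 8.783 mol
V(NO) = nRT/P = 8.783 × 8.314 × 316 / 865 = 26.68 L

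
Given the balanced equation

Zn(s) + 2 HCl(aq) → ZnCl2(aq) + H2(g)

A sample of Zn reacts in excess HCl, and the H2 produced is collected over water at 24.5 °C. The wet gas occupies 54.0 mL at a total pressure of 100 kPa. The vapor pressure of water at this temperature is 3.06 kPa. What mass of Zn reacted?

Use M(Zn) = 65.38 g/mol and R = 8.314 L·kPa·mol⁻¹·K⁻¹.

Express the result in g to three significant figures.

P(H2) = 100 − 3.06 = 96.94 kPa
n(H2) = PV/RT = (96.94 × 0.05400) / (8.314 × 297.65) = 0.002115 mol
n(Zn) = (1/1) × 0.002115 = 0.002115 mol
m(Zn) = 0.002115 × 65.38 = 0.1383 g

0.138 g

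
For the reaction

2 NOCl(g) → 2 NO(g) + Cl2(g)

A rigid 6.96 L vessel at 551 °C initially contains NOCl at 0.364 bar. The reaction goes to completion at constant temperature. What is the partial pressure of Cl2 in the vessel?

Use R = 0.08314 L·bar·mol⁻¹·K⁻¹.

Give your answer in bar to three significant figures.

0.182 bar

n(NOCl)₀ = PV/RT = (0.364 × 6.96) / (0.08314 × 824.15) = 0.03697 mol
n(Cl2) = (1/2) × 0.03697 = 0.01849 mol
P(Cl2) = nRT/V = 0.01849 × 0.08314 × 824.15 / 6.96 = 0.1820 bar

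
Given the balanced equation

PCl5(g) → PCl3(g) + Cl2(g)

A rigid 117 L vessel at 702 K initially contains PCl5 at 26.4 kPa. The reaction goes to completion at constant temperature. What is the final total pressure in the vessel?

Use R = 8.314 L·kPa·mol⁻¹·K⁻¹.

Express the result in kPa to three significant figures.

52.8 kPa

Since T and V are fixed, P_final/P_initial = n_final/n_initial = 2/1.
P_final = (2/1) × 26.4 = 52.80 kPa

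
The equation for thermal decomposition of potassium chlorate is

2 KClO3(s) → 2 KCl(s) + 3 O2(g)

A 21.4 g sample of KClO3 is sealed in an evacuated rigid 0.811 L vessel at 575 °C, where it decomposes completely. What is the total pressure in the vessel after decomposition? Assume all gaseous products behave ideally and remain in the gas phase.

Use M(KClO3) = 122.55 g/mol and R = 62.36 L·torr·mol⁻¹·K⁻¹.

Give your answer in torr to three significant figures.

n(KClO3) = 21.4 / 122.55 = 0.1746 mol
n(gas produced) = (3/2) × 0.1746 = 0.2619 mol
P = nRT/V = 0.2619 × 62.36 × 848.15 / 0.811 = 17080 torr

17100 torr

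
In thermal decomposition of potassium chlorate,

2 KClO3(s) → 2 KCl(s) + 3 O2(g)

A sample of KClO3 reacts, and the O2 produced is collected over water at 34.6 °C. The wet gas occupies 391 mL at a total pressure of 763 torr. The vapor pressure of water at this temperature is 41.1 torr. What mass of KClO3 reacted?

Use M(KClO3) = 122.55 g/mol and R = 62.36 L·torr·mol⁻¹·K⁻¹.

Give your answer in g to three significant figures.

P(O2) = 763 − 41.1 = 721.9 torr
n(O2) = PV/RT = (721.9 × 0.3910) / (62.36 × 307.75) = 0.01471 mol
n(KClO3) = (2/3) × 0.01471 = 0.009807 mol
m(KClO3) = 0.009807 × 122.55 = 1.202 g

1.20 g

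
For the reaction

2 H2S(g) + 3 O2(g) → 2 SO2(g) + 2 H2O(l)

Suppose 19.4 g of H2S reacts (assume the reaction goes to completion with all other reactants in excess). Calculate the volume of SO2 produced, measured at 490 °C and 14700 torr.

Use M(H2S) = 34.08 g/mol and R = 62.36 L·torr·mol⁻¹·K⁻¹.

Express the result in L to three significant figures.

n(H2S) = 19.40 / 34.08 = 0.5692 mol
n(SO2) = (2/2) × 0.5692 = 0.5692 mol
V = nRT/P = 0.5692 × 62.36 × 763.15 / 14700 = 1.843 L

1.84 L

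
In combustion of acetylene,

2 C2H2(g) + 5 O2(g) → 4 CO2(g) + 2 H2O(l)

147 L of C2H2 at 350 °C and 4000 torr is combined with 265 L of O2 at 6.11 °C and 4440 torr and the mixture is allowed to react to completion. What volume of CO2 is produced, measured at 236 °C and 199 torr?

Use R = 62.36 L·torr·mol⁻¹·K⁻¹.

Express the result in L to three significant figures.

n(C2H2) = PV/RT = (4000 × 147) / (62.36 × 623.15) = 15.13 mol
n(O2) = PV/RT = (4440 × 265) / (62.36 × 279.26) = 67.56 mol
For 15.13 mol C2H2, stoichiometry requires (5/2) × 15.13 = 37.83 mol O2; 67.56 mol is available, so C2H2 is limiting.
n(CO2) = (4/2) × 15.13 = 30.26 mol
V(CO2) = nRT/P = 30.26 × 62.36 × 509.15 / 199 = 4828 L

4830 L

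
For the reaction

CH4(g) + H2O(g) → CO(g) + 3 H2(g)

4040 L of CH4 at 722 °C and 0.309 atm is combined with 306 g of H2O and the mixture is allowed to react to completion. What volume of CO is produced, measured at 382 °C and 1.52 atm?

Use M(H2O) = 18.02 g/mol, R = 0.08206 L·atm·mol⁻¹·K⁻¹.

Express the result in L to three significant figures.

541 L

n(CH4) = PV/RT = (0.309 × 4040) / (0.08206 × 995.15) = 15.29 mol
n(H2O) = 306 / 18.02 = 16.98 mol
For 15.29 mol CH4, stoichiometry requires (1/1) × 15.29 = 15.29 mol H2O; 16.98 mol is available, so CH4 is limiting.
n(CO) = (1/1) × 15.29 = 15.29 mol
V(CO) = nRT/P = 15.29 × 0.08206 × 655.15 / 1.52 = 540.8 L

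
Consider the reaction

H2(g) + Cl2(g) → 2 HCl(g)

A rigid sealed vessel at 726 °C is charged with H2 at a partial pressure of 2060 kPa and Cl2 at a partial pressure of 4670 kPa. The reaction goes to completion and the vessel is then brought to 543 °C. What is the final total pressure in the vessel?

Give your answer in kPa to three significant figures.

5500 kPa

Because the vessel is rigid and T is held at 726 °C, work the stoichiometry in partial pressures (P_i = n_iRT/V).
P(Cl2) required for 2060 kPa of H2 = (1/1) × 2060 = 2060 kPa; available 4670 kPa, so H2 is limiting.
P(Cl2) remaining = 4670 − (1/1) × 2060 = 2610 kPa
P(gaseous products) = (2)/1 × 2060 = 4120 kPa
P_total at 726 °C = 2610 + 4120 = 6730 kPa
Scaling to 543 °C: P = 6730 × 816.15/999.15 = 5497 kPa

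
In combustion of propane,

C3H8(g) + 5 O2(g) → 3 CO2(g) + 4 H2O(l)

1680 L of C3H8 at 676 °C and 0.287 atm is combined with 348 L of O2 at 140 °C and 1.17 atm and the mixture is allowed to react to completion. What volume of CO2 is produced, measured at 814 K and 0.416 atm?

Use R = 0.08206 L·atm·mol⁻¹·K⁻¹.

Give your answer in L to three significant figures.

n(C3H8) = PV/RT = (0.287 × 1680) / (0.08206 × 949.15) = 6.190 mol
n(O2) = PV/RT = (1.17 × 348) / (0.08206 × 413.15) = 12.01 mol
For 6.190 mol C3H8, stoichiometry requires (5/1) × 6.190 = 30.95 mol O2; 12.01 mol is available, so O2 is limiting.
n(CO2) = (3/5) × 12.01 = 7.206 mol
V(CO2) = nRT/P = 7.206 × 0.08206 × 814 / 0.416 = 1157 L

1160 L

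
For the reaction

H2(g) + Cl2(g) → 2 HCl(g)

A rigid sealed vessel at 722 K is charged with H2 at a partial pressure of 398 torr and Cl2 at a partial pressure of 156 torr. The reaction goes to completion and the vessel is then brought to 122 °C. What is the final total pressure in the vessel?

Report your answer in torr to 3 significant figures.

303 torr

Because the vessel is rigid and T is held at 722 K, work the stoichiometry in partial pressures (P_i = n_iRT/V).
P(Cl2) required for 398 torr of H2 = (1/1) × 398 = 398.0 torr; available 156 torr, so Cl2 is limiting.
P(H2) remaining = 398 − (1/1) × 156 = 242.0 torr
P(gaseous products) = (2)/1 × 156 = 312.0 torr
P_total at 722 K = 242.0 + 312.0 = 554.0 torr
Scaling to 122 °C: P = 554.0 × 395.15/722 = 303.2 torr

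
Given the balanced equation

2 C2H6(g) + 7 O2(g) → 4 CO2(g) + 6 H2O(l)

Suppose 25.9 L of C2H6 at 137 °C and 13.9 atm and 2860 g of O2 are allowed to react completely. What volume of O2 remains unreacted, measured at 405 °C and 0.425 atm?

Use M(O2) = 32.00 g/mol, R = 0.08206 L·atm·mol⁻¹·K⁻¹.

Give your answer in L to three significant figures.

n(C2H6) = PV/RT = (13.9 × 25.9) / (0.08206 × 410.15) = 10.70 mol
n(O2) = 2860 / 32.00 = 89.38 mol
For 10.70 mol C2H6, stoichiometry requires (7/2) × 10.70 = 37.45 mol O2; 89.38 mol is available, so C2H6 is limiting.
n(O2) consumed = (7/2) × 10.70 = 37.45 mol; remaining = 89.38 − 37.45 = 51.93 mol
V(O2) = nRT/P = 51.93 × 0.08206 × 678.15 / 0.425 = 6800 L

6800 L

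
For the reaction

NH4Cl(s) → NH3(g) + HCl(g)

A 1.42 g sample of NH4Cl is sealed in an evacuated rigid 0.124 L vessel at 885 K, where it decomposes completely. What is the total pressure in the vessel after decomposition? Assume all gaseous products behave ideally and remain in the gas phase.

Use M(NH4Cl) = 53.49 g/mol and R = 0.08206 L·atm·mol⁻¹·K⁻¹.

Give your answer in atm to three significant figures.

n(NH4Cl) = 1.42 / 53.49 = 0.02655 mol
n(gas produced) = (2/1) × 0.02655 = 0.05310 mol
P = nRT/V = 0.05310 × 0.08206 × 885 / 0.124 = 31.10 atm

31.1 atm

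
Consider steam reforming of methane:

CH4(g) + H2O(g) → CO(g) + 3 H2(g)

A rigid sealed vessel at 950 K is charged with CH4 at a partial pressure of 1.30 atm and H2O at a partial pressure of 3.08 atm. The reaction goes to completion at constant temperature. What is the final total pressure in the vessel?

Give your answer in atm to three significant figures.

Because the vessel is rigid and T is held at 950 K, work the stoichiometry in partial pressures (P_i = n_iRT/V).
P(H2O) required for 1.30 atm of CH4 = (1/1) × 1.30 = 1.300 atm; available 3.08 atm, so CH4 is limiting.
P(H2O) remaining = 3.08 − (1/1) × 1.30 = 1.780 atm
P(gaseous products) = (1+3)/1 × 1.30 = 5.200 atm
P_total at 950 K = 1.780 + 5.200 = 6.980 atm

6.98 atm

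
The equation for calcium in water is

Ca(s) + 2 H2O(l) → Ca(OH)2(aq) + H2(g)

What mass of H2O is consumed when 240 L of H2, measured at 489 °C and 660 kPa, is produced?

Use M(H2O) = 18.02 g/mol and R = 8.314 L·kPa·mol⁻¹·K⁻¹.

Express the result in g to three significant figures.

901 g

n(H2) = PV/RT = (660 × 240) / (8.314 × 762.15) = 25.00 mol
n(H2O) = (2/1) × 25.00 = 50.00 mol
m(H2O) = 50.00 × 18.02 = 901.0 g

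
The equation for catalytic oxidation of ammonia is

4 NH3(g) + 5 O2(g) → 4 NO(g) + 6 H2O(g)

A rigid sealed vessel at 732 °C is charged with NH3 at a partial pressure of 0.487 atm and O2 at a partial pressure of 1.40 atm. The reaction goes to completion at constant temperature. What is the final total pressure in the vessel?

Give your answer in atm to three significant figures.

2.01 atm

With V and T fixed, P_i ∝ n_i, so the mole ratios apply directly to partial pressures at 732 °C.
P(O2) required for 0.487 atm of NH3 = (5/4) × 0.487 = 0.6088 atm; available 1.40 atm, so NH3 is limiting.
P(O2) remaining = 1.40 − (5/4) × 0.487 = 0.7912 atm
P(gaseous products) = (4+6)/4 × 0.487 = 1.218 atm
P_total at 732 °C = 0.7912 + 1.218 = 2.009 atm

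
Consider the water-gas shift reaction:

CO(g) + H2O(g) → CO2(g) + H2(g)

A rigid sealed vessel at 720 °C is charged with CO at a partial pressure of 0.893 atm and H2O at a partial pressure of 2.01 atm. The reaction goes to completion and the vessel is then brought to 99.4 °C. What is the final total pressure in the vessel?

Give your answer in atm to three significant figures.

At constant V, partial pressures at 720 °C are proportional to moles, so apply stoichiometry directly to pressures.
P(H2O) required for 0.893 atm of CO = (1/1) × 0.893 = 0.8930 atm; available 2.01 atm, so CO is limiting.
P(H2O) remaining = 2.01 − (1/1) × 0.893 = 1.117 atm
P(gaseous products) = (1+1)/1 × 0.893 = 1.786 atm
P_total at 720 °C = 1.117 + 1.786 = 2.903 atm
Scaling to 99.4 °C: P = 2.903 × 372.55/993.15 = 1.089 atm

1.09 atm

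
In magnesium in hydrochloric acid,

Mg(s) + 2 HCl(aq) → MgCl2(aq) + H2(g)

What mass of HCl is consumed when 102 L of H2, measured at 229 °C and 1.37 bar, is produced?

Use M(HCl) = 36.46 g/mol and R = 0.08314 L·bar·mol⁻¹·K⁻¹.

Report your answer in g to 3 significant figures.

n(H2) = PV/RT = (1.37 × 102) / (0.08314 × 502.15) = 3.347 mol
n(HCl) = (2/1) × 3.347 = 6.694 mol
m(HCl) = 6.694 × 36.46 = 244.1 g

244 g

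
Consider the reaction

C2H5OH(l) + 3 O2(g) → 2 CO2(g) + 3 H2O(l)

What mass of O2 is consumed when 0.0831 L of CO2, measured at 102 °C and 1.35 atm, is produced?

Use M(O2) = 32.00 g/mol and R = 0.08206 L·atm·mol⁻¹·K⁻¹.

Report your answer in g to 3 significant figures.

n(CO2) = PV/RT = (1.35 × 0.0831) / (0.08206 × 375.15) = 0.003644 mol
n(O2) = (3/2) × 0.003644 = 0.005466 mol
m(O2) = 0.005466 × 32.00 = 0.1749 g

0.175 g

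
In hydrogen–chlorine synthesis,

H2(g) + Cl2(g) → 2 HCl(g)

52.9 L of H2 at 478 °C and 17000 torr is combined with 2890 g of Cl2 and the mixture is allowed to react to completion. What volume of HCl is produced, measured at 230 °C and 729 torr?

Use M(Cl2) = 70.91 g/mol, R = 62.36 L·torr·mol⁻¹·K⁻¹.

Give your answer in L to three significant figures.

1650 L

n(H2) = PV/RT = (17000 × 52.9) / (62.36 × 751.15) = 19.20 mol
n(Cl2) = 2890 / 70.91 = 40.76 mol
For 19.20 mol H2, stoichiometry requires (1/1) × 19.20 = 19.20 mol Cl2; 40.76 mol is available, so H2 is limiting.
n(HCl) = (2/1) × 19.20 = 38.40 mol
V(HCl) = nRT/P = 38.40 × 62.36 × 503.15 / 729 = 1653 L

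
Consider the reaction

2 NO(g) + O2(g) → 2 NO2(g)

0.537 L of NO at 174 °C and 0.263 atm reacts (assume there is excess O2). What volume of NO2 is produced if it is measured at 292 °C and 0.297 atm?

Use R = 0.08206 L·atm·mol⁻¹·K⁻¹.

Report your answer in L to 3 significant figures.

0.601 L

n(NO) = PV/RT = (0.263 × 0.537) / (0.08206 × 447.15) = 0.003849 mol
n(NO2) = (2/2) × 0.003849 = 0.003849 mol
V = nRT/P = 0.003849 × 0.08206 × 565.15 / 0.297 = 0.6010 L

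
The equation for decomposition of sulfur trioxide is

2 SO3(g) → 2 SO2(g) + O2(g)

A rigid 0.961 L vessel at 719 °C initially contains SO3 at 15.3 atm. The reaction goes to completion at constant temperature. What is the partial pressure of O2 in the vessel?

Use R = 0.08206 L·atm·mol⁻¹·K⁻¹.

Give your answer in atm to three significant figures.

n(SO3)₀ = PV/RT = (15.3 × 0.961) / (0.08206 × 992.15) = 0.1806 mol
n(O2) = (1/2) × 0.1806 = 0.09030 mol
P(O2) = nRT/V = 0.09030 × 0.08206 × 992.15 / 0.961 = 7.650 atm

7.65 atm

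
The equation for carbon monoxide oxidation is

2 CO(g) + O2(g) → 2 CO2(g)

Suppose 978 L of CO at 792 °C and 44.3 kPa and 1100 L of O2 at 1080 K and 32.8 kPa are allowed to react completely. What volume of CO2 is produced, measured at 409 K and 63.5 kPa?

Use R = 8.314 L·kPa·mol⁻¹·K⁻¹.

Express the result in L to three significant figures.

n(CO) = PV/RT = (44.3 × 978) / (8.314 × 1065.15) = 4.892 mol
n(O2) = PV/RT = (32.8 × 1100) / (8.314 × 1080) = 4.018 mol
For 4.892 mol CO, stoichiometry requires (1/2) × 4.892 = 2.446 mol O2; 4.018 mol is available, so CO is limiting.
n(CO2) = (2/2) × 4.892 = 4.892 mol
V(CO2) = nRT/P = 4.892 × 8.314 × 409 / 63.5 = 262.0 L

262 L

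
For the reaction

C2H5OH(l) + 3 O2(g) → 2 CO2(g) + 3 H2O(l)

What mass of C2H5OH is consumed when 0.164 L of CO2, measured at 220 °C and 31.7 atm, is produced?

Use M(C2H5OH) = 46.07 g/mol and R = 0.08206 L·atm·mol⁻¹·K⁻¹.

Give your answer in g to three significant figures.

2.96 g

n(CO2) = PV/RT = (31.7 × 0.164) / (0.08206 × 493.15) = 0.1285 mol
n(C2H5OH) = (1/2) × 0.1285 = 0.06425 mol
m(C2H5OH) = 0.06425 × 46.07 = 2.960 g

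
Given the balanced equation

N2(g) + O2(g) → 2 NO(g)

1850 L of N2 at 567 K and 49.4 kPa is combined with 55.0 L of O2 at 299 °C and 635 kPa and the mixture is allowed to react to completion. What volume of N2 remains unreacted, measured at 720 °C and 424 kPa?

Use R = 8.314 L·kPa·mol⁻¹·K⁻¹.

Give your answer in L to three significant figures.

n(N2) = PV/RT = (49.4 × 1850) / (8.314 × 567) = 19.39 mol
n(O2) = PV/RT = (635 × 55.0) / (8.314 × 572.15) = 7.342 mol
For 19.39 mol N2, stoichiometry requires (1/1) × 19.39 = 19.39 mol O2; 7.342 mol is available, so O2 is limiting.
n(N2) consumed = (1/1) × 7.342 = 7.342 mol; remaining = 19.39 − 7.342 = 12.05 mol
V(N2) = nRT/P = 12.05 × 8.314 × 993.15 / 424 = 234.7 L

235 L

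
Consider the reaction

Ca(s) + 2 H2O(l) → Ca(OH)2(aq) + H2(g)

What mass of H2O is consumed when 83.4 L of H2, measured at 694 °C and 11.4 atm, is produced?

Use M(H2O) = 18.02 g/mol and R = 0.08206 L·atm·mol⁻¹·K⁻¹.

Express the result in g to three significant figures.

432 g

n(H2) = PV/RT = (11.4 × 83.4) / (0.08206 × 967.15) = 11.98 mol
n(H2O) = (2/1) × 11.98 = 23.96 mol
m(H2O) = 23.96 × 18.02 = 431.8 g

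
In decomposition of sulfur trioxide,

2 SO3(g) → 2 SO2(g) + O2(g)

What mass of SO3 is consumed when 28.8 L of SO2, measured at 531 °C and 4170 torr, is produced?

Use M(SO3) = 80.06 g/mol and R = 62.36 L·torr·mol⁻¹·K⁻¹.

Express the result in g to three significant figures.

n(SO2) = PV/RT = (4170 × 28.8) / (62.36 × 804.15) = 2.395 mol
n(SO3) = (2/2) × 2.395 = 2.395 mol
m(SO3) = 2.395 × 80.06 = 191.7 g

192 g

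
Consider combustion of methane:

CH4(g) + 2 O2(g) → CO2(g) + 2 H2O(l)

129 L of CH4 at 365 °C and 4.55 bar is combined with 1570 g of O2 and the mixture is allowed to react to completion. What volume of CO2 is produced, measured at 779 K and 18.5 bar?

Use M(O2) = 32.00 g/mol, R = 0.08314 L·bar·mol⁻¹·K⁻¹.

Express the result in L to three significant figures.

38.7 L

n(CH4) = PV/RT = (4.55 × 129) / (0.08314 × 638.15) = 11.06 mol
n(O2) = 1570 / 32.00 = 49.06 mol
For 11.06 mol CH4, stoichiometry requires (2/1) × 11.06 = 22.12 mol O2; 49.06 mol is available, so CH4 is limiting.
n(CO2) = (1/1) × 11.06 = 11.06 mol
V(CO2) = nRT/P = 11.06 × 0.08314 × 779 / 18.5 = 38.72 L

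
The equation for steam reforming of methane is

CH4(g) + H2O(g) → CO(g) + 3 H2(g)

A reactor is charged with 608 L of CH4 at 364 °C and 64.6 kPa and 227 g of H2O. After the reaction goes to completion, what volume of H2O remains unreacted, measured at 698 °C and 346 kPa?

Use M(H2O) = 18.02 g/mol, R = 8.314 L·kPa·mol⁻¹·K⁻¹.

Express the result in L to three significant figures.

121 L

n(CH4) = PV/RT = (64.6 × 608) / (8.314 × 637.15) = 7.415 mol
n(H2O) = 227 / 18.02 = 12.60 mol
For 7.415 mol CH4, stoichiometry requires (1/1) × 7.415 = 7.415 mol H2O; 12.60 mol is available, so CH4 is limiting.
n(H2O) consumed = (1/1) × 7.415 = 7.415 mol; remaining = 12.60 − 7.415 = 5.185 mol
V(H2O) = nRT/P = 5.185 × 8.314 × 971.15 / 346 = 121.0 L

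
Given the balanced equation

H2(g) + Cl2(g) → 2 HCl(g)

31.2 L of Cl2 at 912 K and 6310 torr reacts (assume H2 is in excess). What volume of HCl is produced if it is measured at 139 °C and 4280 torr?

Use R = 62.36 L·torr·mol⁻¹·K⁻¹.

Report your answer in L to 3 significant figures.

41.6 L

n(Cl2) = PV/RT = (6310 × 31.2) / (62.36 × 912) = 3.462 mol
n(HCl) = (2/1) × 3.462 = 6.924 mol
V = nRT/P = 6.924 × 62.36 × 412.15 / 4280 = 41.58 L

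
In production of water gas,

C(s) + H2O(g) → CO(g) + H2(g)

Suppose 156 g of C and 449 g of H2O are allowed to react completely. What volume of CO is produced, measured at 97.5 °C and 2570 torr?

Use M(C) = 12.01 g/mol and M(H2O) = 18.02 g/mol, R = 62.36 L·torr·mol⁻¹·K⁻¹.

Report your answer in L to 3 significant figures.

117 L

n(C) = 156 / 12.01 = 12.99 mol
n(H2O) = 449 / 18.02 = 24.92 mol
For 12.99 mol C, stoichiometry requires (1/1) × 12.99 = 12.99 mol H2O; 24.92 mol is available, so C is limiting.
n(CO) = (1/1) × 12.99 = 12.99 mol
V(CO) = nRT/P = 12.99 × 62.36 × 370.65 / 2570 = 116.8 L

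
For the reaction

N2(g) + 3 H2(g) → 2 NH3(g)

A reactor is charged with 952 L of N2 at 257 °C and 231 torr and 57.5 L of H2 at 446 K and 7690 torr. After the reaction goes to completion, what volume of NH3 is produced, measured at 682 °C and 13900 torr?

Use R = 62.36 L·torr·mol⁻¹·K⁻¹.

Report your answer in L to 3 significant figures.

45.4 L

n(N2) = PV/RT = (231 × 952) / (62.36 × 530.15) = 6.652 mol
n(H2) = PV/RT = (7690 × 57.5) / (62.36 × 446) = 15.90 mol
For 6.652 mol N2, stoichiometry requires (3/1) × 6.652 = 19.96 mol H2; 15.90 mol is available, so H2 is limiting.
n(NH3) = (2/3) × 15.90 = 10.60 mol
V(NH3) = nRT/P = 10.60 × 62.36 × 955.15 / 13900 = 45.42 L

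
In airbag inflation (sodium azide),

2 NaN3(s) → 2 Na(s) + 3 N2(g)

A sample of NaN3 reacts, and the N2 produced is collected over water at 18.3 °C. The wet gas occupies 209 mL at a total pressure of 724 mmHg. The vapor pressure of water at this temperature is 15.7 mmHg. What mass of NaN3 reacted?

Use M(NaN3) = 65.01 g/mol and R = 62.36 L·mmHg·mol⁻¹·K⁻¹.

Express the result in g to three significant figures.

0.353 g

P(N2) = 724 − 15.7 = 708.3 mmHg
n(N2) = PV/RT = (708.3 × 0.2090) / (62.36 × 291.45) = 0.008145 mol
n(NaN3) = (2/3) × 0.008145 = 0.005430 mol
m(NaN3) = 0.005430 × 65.01 = 0.3530 g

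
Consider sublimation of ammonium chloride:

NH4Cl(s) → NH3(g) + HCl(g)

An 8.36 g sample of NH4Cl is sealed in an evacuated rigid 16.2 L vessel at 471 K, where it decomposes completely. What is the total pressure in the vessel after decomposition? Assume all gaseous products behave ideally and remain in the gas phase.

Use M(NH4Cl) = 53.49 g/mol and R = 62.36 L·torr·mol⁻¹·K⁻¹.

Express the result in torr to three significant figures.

567 torr

n(NH4Cl) = 8.36 / 53.49 = 0.1563 mol
n(gas produced) = (2/1) × 0.1563 = 0.3126 mol
P = nRT/V = 0.3126 × 62.36 × 471 / 16.2 = 566.8 torr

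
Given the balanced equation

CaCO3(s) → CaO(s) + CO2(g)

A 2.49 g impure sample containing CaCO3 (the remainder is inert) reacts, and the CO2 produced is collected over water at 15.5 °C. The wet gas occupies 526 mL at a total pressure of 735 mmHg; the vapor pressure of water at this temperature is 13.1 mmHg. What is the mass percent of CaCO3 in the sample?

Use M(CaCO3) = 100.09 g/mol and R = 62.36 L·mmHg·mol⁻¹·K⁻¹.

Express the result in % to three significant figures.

84.8 %

P(CO2) = 735 − 13.1 = 721.9 mmHg
n(CO2) = PV/RT = (721.9 × 0.5260) / (62.36 × 288.65) = 0.02110 mol
n(CaCO3) = (1/1) × 0.02110 = 0.02110 mol
m(CaCO3) = 0.02110 × 100.09 = 2.112 g
%CaCO3 = 2.112 / 2.49 × 100 = 84.82%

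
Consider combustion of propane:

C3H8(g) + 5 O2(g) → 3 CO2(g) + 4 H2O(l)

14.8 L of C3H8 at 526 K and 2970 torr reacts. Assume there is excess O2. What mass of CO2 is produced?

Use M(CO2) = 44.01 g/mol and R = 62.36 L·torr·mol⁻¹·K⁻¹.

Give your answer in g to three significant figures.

n(C3H8) = PV/RT = (2970 × 14.8) / (62.36 × 526) = 1.340 mol
n(CO2) = (3/1) × 1.340 = 4.020 mol
m(CO2) = 4.020 × 44.01 = 176.9 g

177 g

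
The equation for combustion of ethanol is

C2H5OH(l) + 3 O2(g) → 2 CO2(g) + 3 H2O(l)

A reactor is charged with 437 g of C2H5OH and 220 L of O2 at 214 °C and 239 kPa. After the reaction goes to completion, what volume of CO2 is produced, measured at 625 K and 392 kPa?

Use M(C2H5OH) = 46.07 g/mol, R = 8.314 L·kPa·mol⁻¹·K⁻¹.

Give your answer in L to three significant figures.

n(C2H5OH) = 437 / 46.07 = 9.486 mol
n(O2) = PV/RT = (239 × 220) / (8.314 × 487.15) = 12.98 mol
For 9.486 mol C2H5OH, stoichiometry requires (3/1) × 9.486 = 28.46 mol O2; 12.98 mol is available, so O2 is limiting.
n(CO2) = (2/3) × 12.98 = 8.653 mol
V(CO2) = nRT/P = 8.653 × 8.314 × 625 / 392 = 114.7 L

115 L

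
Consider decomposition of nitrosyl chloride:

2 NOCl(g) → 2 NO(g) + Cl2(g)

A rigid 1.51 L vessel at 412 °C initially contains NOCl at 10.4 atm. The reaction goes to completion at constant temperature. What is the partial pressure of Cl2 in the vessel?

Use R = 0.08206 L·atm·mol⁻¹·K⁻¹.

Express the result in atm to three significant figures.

n(NOCl)₀ = PV/RT = (10.4 × 1.51) / (0.08206 × 685.15) = 0.2793 mol
n(Cl2) = (1/2) × 0.2793 = 0.1396 mol
P(Cl2) = nRT/V = 0.1396 × 0.08206 × 685.15 / 1.51 = 5.198 atm

5.20 atm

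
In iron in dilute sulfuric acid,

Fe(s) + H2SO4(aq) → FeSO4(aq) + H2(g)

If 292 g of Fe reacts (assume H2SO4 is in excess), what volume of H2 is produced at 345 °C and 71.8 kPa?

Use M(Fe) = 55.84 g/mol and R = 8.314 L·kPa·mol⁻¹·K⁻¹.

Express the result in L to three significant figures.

n(Fe) = 292.0 / 55.84 = 5.229 mol
n(H2) = (1/1) × 5.229 = 5.229 mol
V = nRT/P = 5.229 × 8.314 × 618.15 / 71.8 = 374.3 L

374 L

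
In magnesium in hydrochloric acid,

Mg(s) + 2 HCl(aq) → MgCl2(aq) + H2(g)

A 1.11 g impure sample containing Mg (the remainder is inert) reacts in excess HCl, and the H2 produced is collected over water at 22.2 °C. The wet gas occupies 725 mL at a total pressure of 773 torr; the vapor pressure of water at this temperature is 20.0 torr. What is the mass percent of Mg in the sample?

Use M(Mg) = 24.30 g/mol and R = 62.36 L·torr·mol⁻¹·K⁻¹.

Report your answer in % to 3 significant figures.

P(H2) = 773 − 20.0 = 753.0 torr
n(H2) = PV/RT = (753.0 × 0.7250) / (62.36 × 295.35) = 0.02964 mol
n(Mg) = (1/1) × 0.02964 = 0.02964 mol
m(Mg) = 0.02964 × 24.30 = 0.7203 g
%Mg = 0.7203 / 1.11 × 100 = 64.89%

64.9 %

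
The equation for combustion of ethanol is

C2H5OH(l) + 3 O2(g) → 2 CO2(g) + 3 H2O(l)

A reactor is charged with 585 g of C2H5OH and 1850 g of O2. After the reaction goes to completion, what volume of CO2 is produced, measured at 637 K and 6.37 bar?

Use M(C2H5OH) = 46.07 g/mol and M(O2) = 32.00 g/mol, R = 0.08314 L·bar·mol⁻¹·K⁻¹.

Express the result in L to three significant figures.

n(C2H5OH) = 585 / 46.07 = 12.70 mol
n(O2) = 1850 / 32.00 = 57.81 mol
For 12.70 mol C2H5OH, stoichiometry requires (3/1) × 12.70 = 38.10 mol O2; 57.81 mol is available, so C2H5OH is limiting.
n(CO2) = (2/1) × 12.70 = 25.40 mol
V(CO2) = nRT/P = 25.40 × 0.08314 × 637 / 6.37 = 211.2 L

211 L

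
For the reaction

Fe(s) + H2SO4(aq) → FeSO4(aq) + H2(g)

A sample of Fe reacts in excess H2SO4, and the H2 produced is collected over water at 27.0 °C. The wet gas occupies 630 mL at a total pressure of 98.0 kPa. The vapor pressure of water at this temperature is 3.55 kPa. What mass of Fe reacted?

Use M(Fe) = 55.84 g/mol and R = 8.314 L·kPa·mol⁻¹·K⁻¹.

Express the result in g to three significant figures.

P(H2) = 98.0 − 3.55 = 94.45 kPa
n(H2) = PV/RT = (94.45 × 0.6300) / (8.314 × 300.15) = 0.02384 mol
n(Fe) = (1/1) × 0.02384 = 0.02384 mol
m(Fe) = 0.02384 × 55.84 = 1.331 g

1.33 g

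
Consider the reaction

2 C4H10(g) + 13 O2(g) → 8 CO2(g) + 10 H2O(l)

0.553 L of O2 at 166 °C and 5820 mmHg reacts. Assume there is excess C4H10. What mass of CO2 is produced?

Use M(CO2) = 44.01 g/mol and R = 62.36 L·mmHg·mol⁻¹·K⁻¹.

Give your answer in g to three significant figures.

3.18 g

n(O2) = PV/RT = (5820 × 0.553) / (62.36 × 439.15) = 0.1175 mol
n(CO2) = (8/13) × 0.1175 = 0.07231 mol
m(CO2) = 0.07231 × 44.01 = 3.182 g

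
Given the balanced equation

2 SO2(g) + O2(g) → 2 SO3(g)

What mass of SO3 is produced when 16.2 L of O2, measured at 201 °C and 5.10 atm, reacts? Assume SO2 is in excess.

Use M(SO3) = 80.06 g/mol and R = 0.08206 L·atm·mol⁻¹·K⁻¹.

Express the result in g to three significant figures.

n(O2) = PV/RT = (5.10 × 16.2) / (0.08206 × 474.15) = 2.123 mol
n(SO3) = (2/1) × 2.123 = 4.246 mol
m(SO3) = 4.246 × 80.06 = 339.9 g

340 g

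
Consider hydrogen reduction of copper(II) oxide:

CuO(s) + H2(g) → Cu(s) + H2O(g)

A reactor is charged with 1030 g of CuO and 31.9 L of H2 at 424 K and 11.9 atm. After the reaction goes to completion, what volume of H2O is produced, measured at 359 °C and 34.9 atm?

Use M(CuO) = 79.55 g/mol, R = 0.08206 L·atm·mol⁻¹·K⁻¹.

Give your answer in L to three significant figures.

16.2 L

n(CuO) = 1030 / 79.55 = 12.95 mol
n(H2) = PV/RT = (11.9 × 31.9) / (0.08206 × 424) = 10.91 mol
For 12.95 mol CuO, stoichiometry requires (1/1) × 12.95 = 12.95 mol H2; 10.91 mol is available, so H2 is limiting.
n(H2O) = (1/1) × 10.91 = 10.91 mol
V(H2O) = nRT/P = 10.91 × 0.08206 × 632.15 / 34.9 = 16.22 L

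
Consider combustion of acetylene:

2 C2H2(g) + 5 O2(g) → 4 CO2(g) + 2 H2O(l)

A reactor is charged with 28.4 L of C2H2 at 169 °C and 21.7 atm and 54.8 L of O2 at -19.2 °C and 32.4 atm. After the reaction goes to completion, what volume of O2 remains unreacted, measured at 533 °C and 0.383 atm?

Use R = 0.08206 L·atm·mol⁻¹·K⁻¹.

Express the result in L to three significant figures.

7380 L

n(C2H2) = PV/RT = (21.7 × 28.4) / (0.08206 × 442.15) = 16.99 mol
n(O2) = PV/RT = (32.4 × 54.8) / (0.08206 × 253.95) = 85.20 mol
For 16.99 mol C2H2, stoichiometry requires (5/2) × 16.99 = 42.47 mol O2; 85.20 mol is available, so C2H2 is limiting.
n(O2) consumed = (5/2) × 16.99 = 42.47 mol; remaining = 85.20 − 42.47 = 42.73 mol
V(O2) = nRT/P = 42.73 × 0.08206 × 806.15 / 0.383 = 7380 L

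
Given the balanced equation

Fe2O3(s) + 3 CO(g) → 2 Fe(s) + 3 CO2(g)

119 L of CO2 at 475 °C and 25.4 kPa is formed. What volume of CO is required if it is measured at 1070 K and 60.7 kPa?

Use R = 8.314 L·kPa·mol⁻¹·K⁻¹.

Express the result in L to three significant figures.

n(CO2) = PV/RT = (25.4 × 119) / (8.314 × 748.15) = 0.4859 mol
n(CO) = (3/3) × 0.4859 = 0.4859 mol
V = nRT/P = 0.4859 × 8.314 × 1070 / 60.7 = 71.21 L

71.2 L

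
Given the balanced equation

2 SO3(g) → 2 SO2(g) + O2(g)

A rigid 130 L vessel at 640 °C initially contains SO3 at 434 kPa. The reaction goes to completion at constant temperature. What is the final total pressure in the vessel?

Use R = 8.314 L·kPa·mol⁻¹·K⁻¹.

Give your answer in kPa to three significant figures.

Rigid vessel, constant T ⇒ P scales with total gas moles (2 → 3).
P_final = (3/2) × 434 = 651.0 kPa

651 kPa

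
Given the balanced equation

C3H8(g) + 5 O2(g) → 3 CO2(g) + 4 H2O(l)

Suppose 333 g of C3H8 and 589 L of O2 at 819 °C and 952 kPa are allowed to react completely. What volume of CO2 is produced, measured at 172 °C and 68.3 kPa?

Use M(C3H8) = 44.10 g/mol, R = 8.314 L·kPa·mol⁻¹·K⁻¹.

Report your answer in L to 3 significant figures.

1230 L

n(C3H8) = 333 / 44.10 = 7.551 mol
n(O2) = PV/RT = (952 × 589) / (8.314 × 1092.15) = 61.75 mol
For 7.551 mol C3H8, stoichiometry requires (5/1) × 7.551 = 37.76 mol O2; 61.75 mol is available, so C3H8 is limiting.
n(CO2) = (3/1) × 7.551 = 22.65 mol
V(CO2) = nRT/P = 22.65 × 8.314 × 445.15 / 68.3 = 1227 L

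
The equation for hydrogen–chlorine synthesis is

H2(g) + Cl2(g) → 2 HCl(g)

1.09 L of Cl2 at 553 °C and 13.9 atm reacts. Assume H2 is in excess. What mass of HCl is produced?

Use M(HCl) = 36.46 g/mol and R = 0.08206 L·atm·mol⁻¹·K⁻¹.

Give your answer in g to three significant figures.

16.3 g

n(Cl2) = PV/RT = (13.9 × 1.09) / (0.08206 × 826.15) = 0.2235 mol
n(HCl) = (2/1) × 0.2235 = 0.4470 mol
m(HCl) = 0.4470 × 36.46 = 16.30 g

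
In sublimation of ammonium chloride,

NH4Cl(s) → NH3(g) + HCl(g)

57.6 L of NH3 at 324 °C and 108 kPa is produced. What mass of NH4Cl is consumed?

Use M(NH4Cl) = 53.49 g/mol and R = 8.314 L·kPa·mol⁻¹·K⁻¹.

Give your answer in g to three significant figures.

67.0 g

n(NH3) = PV/RT = (108 × 57.6) / (8.314 × 597.15) = 1.253 mol
n(NH4Cl) = (1/1) × 1.253 = 1.253 mol
m(NH4Cl) = 1.253 × 53.49 = 67.02 g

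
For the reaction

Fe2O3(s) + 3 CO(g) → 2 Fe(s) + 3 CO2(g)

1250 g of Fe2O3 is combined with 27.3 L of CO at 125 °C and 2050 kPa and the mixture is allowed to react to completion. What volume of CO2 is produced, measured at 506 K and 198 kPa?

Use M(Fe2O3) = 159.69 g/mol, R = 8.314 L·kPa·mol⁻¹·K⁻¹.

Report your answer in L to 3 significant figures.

359 L

n(Fe2O3) = 1250 / 159.69 = 7.828 mol
n(CO) = PV/RT = (2050 × 27.3) / (8.314 × 398.15) = 16.91 mol
For 7.828 mol Fe2O3, stoichiometry requires (3/1) × 7.828 = 23.48 mol CO; 16.91 mol is available, so CO is limiting.
n(CO2) = (3/3) × 16.91 = 16.91 mol
V(CO2) = nRT/P = 16.91 × 8.314 × 506 / 198 = 359.3 L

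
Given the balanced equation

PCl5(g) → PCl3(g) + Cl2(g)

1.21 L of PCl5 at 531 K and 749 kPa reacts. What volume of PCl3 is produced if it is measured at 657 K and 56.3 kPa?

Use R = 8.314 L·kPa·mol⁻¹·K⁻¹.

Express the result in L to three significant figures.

19.9 L

n(PCl5) = PV/RT = (749 × 1.21) / (8.314 × 531) = 0.2053 mol
n(PCl3) = (1/1) × 0.2053 = 0.2053 mol
V = nRT/P = 0.2053 × 8.314 × 657 / 56.3 = 19.92 L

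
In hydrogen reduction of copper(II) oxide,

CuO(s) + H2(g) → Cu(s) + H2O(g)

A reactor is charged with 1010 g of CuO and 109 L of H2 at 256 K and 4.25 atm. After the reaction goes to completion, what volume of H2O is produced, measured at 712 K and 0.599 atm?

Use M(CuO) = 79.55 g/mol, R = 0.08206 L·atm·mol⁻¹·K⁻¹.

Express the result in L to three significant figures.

1240 L

n(CuO) = 1010 / 79.55 = 12.70 mol
n(H2) = PV/RT = (4.25 × 109) / (0.08206 × 256) = 22.05 mol
For 12.70 mol CuO, stoichiometry requires (1/1) × 12.70 = 12.70 mol H2; 22.05 mol is available, so CuO is limiting.
n(H2O) = (1/1) × 12.70 = 12.70 mol
V(H2O) = nRT/P = 12.70 × 0.08206 × 712 / 0.599 = 1239 L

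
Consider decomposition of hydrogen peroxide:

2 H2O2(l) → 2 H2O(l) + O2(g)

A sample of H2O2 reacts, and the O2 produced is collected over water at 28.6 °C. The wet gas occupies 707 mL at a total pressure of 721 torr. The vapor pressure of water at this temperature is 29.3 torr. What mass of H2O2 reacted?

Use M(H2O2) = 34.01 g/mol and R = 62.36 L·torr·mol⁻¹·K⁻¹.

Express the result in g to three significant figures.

P(O2) = 721 − 29.3 = 691.7 torr
n(O2) = PV/RT = (691.7 × 0.7070) / (62.36 × 301.75) = 0.02599 mol
n(H2O2) = (2/1) × 0.02599 = 0.05198 mol
m(H2O2) = 0.05198 × 34.01 = 1.768 g

1.77 g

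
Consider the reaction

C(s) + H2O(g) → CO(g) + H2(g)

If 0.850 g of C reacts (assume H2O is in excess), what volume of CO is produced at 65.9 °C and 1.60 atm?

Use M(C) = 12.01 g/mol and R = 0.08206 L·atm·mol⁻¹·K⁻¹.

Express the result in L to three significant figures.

1.23 L

n(C) = 0.8500 / 12.01 = 0.07077 mol
n(CO) = (1/1) × 0.07077 = 0.07077 mol
V = nRT/P = 0.07077 × 0.08206 × 339.05 / 1.60 = 1.231 L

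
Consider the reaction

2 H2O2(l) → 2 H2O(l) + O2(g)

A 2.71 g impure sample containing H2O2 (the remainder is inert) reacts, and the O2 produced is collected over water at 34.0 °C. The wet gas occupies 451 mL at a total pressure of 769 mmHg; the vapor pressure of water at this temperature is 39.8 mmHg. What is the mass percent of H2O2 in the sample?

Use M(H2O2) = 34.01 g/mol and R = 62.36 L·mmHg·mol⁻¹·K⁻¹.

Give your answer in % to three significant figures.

P(O2) = 769 − 39.8 = 729.2 mmHg
n(O2) = PV/RT = (729.2 × 0.4510) / (62.36 × 307.15) = 0.01717 mol
n(H2O2) = (2/1) × 0.01717 = 0.03434 mol
m(H2O2) = 0.03434 × 34.01 = 1.168 g
%H2O2 = 1.168 / 2.71 × 100 = 43.10%

43.1 %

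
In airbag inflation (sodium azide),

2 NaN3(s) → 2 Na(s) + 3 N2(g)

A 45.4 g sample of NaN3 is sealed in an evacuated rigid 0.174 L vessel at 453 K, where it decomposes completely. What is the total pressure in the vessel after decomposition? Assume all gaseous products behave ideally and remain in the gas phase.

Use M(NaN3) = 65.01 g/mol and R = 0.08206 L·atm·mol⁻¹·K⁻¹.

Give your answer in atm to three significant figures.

n(NaN3) = 45.4 / 65.01 = 0.6984 mol
n(gas produced) = (3/2) × 0.6984 = 1.048 mol
P = nRT/V = 1.048 × 0.08206 × 453 / 0.174 = 223.9 atm

224 atm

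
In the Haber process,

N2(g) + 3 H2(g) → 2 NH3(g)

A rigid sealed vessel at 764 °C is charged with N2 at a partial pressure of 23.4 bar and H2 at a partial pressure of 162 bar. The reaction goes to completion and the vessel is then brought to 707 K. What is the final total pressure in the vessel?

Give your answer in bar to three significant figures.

94.5 bar

At constant V, partial pressures at 764 °C are proportional to moles, so apply stoichiometry directly to pressures.
P(H2) required for 23.4 bar of N2 = (3/1) × 23.4 = 70.20 bar; available 162 bar, so N2 is limiting.
P(H2) remaining = 162 − (3/1) × 23.4 = 91.80 bar
P(gaseous products) = (2)/1 × 23.4 = 46.80 bar
P_total at 764 °C = 91.80 + 46.80 = 138.6 bar
Scaling to 707 K: P = 138.6 × 707/1037.15 = 94.48 bar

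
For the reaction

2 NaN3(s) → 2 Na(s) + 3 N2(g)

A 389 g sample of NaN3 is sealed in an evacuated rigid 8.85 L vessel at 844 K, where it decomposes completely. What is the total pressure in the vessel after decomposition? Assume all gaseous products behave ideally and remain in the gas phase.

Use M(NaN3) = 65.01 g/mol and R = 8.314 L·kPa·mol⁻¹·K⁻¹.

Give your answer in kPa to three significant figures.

7120 kPa

n(NaN3) = 389 / 65.01 = 5.984 mol
n(gas produced) = (3/2) × 5.984 = 8.976 mol
P = nRT/V = 8.976 × 8.314 × 844 / 8.85 = 7117 kPa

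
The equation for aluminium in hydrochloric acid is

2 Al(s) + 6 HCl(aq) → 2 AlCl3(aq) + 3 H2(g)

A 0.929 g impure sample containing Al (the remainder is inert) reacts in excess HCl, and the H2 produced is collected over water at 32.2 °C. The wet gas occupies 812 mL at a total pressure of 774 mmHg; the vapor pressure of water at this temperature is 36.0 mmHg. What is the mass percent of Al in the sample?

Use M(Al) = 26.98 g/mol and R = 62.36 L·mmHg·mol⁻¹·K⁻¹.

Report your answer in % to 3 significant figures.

P(H2) = 774 − 36.0 = 738.0 mmHg
n(H2) = PV/RT = (738.0 × 0.8120) / (62.36 × 305.35) = 0.03147 mol
n(Al) = (2/3) × 0.03147 = 0.02098 mol
m(Al) = 0.02098 × 26.98 = 0.5660 g
%Al = 0.5660 / 0.929 × 100 = 60.93%

60.9 %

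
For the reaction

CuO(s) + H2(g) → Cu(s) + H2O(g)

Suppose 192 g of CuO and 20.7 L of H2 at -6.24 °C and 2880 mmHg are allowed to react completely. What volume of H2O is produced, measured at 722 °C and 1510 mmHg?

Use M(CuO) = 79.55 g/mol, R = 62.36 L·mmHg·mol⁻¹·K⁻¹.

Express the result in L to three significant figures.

99.2 L

n(CuO) = 192 / 79.55 = 2.414 mol
n(H2) = PV/RT = (2880 × 20.7) / (62.36 × 266.91) = 3.582 mol
For 2.414 mol CuO, stoichiometry requires (1/1) × 2.414 = 2.414 mol H2; 3.582 mol is available, so CuO is limiting.
n(H2O) = (1/1) × 2.414 = 2.414 mol
V(H2O) = nRT/P = 2.414 × 62.36 × 995.15 / 1510 = 99.21 L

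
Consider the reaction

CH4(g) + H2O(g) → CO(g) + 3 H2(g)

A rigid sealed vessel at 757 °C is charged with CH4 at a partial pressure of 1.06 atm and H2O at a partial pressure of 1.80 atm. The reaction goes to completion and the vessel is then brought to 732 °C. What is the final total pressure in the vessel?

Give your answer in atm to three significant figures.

Because the vessel is rigid and T is held at 757 °C, work the stoichiometry in partial pressures (P_i = n_iRT/V).
P(H2O) required for 1.06 atm of CH4 = (1/1) × 1.06 = 1.060 atm; available 1.80 atm, so CH4 is limiting.
P(H2O) remaining = 1.80 − (1/1) × 1.06 = 0.7400 atm
P(gaseous products) = (1+3)/1 × 1.06 = 4.240 atm
P_total at 757 °C = 0.7400 + 4.240 = 4.980 atm
Scaling to 732 °C: P = 4.980 × 1005.15/1030.15 = 4.859 atm

4.86 atm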